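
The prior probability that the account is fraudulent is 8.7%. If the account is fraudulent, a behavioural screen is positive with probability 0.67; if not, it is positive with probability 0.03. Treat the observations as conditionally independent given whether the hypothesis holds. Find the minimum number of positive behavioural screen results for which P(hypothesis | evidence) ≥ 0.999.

Prior odds: 0.087 ÷ 0.913 = 87/913.
Likelihood ratio of a positive = 0.67/0.03 = 67/3.
Target odds: 0.999 ÷ 0.001 = 999.
Need (87/913) × (67/3)ⁿ ≥ 999, i.e. (67/3)ⁿ ≥ 304029/29.
(67/3)² = 4489/9 falls short of 304029/29 but (67/3)³ = 300763/27 reaches it, so n = 3.

3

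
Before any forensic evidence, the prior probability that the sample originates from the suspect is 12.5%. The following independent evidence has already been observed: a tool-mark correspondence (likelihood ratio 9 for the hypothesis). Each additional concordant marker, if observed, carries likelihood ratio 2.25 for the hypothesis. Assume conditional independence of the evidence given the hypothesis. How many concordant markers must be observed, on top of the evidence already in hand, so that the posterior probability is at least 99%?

6

Prior odds = 0.125/0.875 = 1/7.
Bayes factor of the evidence already in hand = 9.
Odds after that evidence = (1/7) × 9 = 9/7.
Target odds = 0.99/0.01 = 99.
Need 2.25ⁿ ≥ 99 ÷ (9/7) = 77.
2.25⁵ = 59049/1024 falls short of 77 but 2.25⁶ = 531441/4096 reaches it, so n = 6.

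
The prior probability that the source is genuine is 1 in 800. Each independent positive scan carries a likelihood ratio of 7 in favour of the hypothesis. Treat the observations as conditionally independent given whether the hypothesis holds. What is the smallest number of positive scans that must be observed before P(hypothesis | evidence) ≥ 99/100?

Prior odds = 0.00125/0.99875 = 1/799.
Likelihood ratio per positive scan = 7.
Target odds: 0.99 ÷ 0.01 = 99.
Require 7ⁿ ≥ 99 ÷ (1/799) = 79101.
7⁵ = 16807 falls short of 79101 but 7⁶ = 117649 reaches it, so n = 6.

6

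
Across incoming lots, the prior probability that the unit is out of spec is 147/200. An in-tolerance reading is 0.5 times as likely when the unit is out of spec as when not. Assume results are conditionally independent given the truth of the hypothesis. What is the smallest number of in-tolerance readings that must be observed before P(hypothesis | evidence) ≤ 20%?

Prior odds: 0.735 ÷ 0.265 = 147/53.
Likelihood ratio per in-tolerance reading = 0.5.
Target odds: 0.2 ÷ 0.8 = 0.25.
Need (147/53) × 0.5ⁿ ≤ 0.25, i.e. 0.5ⁿ ≤ 53/588.
0.5³ = 0.125 is still above 53/588 but 0.5⁴ = 0.0625 is at or below it, so n = 4.

4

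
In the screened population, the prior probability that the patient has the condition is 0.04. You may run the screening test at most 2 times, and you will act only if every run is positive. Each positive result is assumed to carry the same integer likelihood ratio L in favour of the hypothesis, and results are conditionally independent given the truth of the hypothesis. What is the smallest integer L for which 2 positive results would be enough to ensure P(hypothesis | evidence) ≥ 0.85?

12

Prior odds = 0.04/0.96 = 1/24.
Target odds = 0.85/0.15 = 17/3.
Need L² ≥ 17/3 ÷ (1/24) = 136.
11² = 121 < 136 ≤ 144 = 12², so L = 12.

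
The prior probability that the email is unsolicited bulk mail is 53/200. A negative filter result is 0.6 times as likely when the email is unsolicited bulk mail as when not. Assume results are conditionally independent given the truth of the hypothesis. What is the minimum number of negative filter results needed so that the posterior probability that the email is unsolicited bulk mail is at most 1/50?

Prior odds: 0.265 ÷ 0.735 = 53/147.
Likelihood ratio per negative filter result = 0.6.
Target posterior odds = 0.02/0.98 = 1/49.
Require 0.6ⁿ ≤ 1/49 ÷ (53/147) = 3/53.
0.6⁵ = 0.07776 is still above 3/53 but 0.6⁶ = 729/15625 is at or below it, so n = 6.

6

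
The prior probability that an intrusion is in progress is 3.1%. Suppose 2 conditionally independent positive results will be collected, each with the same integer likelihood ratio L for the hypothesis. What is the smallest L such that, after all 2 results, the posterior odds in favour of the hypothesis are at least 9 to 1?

17

Prior odds = 0.031/0.969 = 31/969.
Target odds = 9.
Need L² ≥ 9 ÷ (31/969) = 8721/31.
16² = 256 < 8721/31 ≤ 289 = 17², so L = 17.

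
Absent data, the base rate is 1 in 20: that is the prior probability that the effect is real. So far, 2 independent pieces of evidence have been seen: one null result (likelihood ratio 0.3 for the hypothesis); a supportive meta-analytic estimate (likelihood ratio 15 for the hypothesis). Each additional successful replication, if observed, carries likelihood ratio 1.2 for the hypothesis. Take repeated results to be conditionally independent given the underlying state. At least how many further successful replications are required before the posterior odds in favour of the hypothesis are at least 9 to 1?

20

Prior odds = 0.05/0.95 = 1/19.
Combined Bayes factor of the evidence already in hand = 0.3 × 15 = 4.5.
Odds after that evidence = (1/19) × 4.5 = 9/38.
Target odds = 9.
Need 1.2ⁿ ≥ 9 ÷ (9/38) = 38.
1.2¹⁹ ≈31.948 falls short of 38 but 1.2²⁰ ≈38.3376 reaches it, so n = 20.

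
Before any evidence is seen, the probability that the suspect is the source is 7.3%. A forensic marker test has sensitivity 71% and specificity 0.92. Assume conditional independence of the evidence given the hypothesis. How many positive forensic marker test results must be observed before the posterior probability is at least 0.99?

Prior odds = 0.073/0.927 = 73/927.
False-positive rate = 1 − 0.92 = 0.08; likelihood ratio of a positive = 0.71/0.08 = 8.875.
Target odds: 0.99 ÷ 0.01 = 99.
Require 8.875ⁿ ≥ 99 ÷ (73/927) = 91773/73.
8.875³ = 357911/512 falls short of 91773/73 but 8.875⁴ = 25411681/4096 reaches it, so n = 4.

4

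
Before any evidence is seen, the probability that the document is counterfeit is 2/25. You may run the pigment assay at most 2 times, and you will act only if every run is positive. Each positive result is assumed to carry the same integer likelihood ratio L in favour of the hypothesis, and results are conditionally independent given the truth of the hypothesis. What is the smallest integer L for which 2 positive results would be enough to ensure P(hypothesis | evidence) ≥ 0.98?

24

Prior odds = 0.08/0.92 = 2/23.
Target odds = 0.98/0.02 = 49.
Need L² ≥ 49 ÷ (2/23) = 563.5.
23² = 529 < 563.5 ≤ 576 = 24², so L = 24.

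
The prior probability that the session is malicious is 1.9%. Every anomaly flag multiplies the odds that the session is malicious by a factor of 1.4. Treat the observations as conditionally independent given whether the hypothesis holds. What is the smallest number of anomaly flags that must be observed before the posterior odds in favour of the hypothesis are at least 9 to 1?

19

Prior odds: 0.019 ÷ 0.981 = 19/981.
Likelihood ratio per anomaly flag = 1.4.
Target odds = 9.
Need (19/981) × 1.4ⁿ ≥ 9, i.e. 1.4ⁿ ≥ 8829/19.
1.4¹⁸ ≈426.879 falls short of 8829/19 but 1.4¹⁹ ≈597.63 reaches it, so n = 19.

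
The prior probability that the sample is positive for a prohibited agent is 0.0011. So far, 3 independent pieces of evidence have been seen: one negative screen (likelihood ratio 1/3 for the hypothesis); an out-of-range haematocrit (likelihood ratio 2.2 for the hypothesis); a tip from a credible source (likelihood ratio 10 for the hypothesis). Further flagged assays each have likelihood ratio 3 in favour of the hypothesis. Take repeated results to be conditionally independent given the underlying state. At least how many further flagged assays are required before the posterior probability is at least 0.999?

11

Prior odds = 0.0011/0.9989 = 11/9989.
Combined Bayes factor of the evidence already in hand = (1/3) × 2.2 × 10 = 22/3.
Odds after that evidence = (11/9989) × 22/3 = 242/29967.
Target odds = 0.999/0.001 = 999.
Need 3ⁿ ≥ 999 ÷ (242/29967) = 29937033/242.
3¹⁰ = 59049 falls short of 29937033/242 but 3¹¹ = 177147 reaches it, so n = 11.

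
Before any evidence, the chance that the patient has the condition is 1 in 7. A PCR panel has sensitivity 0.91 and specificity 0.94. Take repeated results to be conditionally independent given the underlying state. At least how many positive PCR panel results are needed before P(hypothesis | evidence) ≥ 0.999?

4

Prior odds = (1/7)/(6/7) = 1/6.
False-positive rate = 1 − 0.94 = 0.06; likelihood ratio of a positive = 0.91/0.06 = 91/6.
Target posterior odds = 0.999/0.001 = 999.
Need (1/6) × (91/6)ⁿ ≥ 999, i.e. (91/6)ⁿ ≥ 5994.
(91/6)³ = 753571/216 falls short of 5994 but (91/6)⁴ = 68574961/1296 reaches it, so n = 4.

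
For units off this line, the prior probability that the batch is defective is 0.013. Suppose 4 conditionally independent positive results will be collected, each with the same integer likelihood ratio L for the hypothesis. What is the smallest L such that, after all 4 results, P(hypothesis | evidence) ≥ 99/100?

Prior odds = 0.013/0.987 = 13/987.
Target odds = 0.99/0.01 = 99.
Need L⁴ ≥ 99 ÷ (13/987) = 97713/13.
9⁴ = 6561 < 97713/13 ≤ 10000 = 10⁴, so L = 10.

10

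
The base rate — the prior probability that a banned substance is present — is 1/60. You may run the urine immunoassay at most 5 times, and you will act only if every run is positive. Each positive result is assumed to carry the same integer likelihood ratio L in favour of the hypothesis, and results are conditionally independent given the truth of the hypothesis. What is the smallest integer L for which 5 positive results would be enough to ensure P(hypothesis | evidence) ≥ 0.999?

9

Prior odds = (1/60)/(59/60) = 1/59.
Target odds = 0.999/0.001 = 999.
Need L⁵ ≥ 999 ÷ (1/59) = 58941.
8⁵ = 32768 < 58941 ≤ 59049 = 9⁵, so L = 9.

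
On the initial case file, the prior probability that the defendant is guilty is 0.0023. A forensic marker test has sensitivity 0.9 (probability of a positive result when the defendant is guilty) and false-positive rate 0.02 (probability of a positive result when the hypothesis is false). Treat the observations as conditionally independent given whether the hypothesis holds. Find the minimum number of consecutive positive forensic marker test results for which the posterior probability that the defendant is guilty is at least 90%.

3

Prior odds = 0.0023/0.9977 = 23/9977.
Likelihood ratio of a positive result = 0.9/0.02 = 45.
Target posterior odds = 0.9/0.1 = 9.
Require 45ⁿ ≥ 9 ÷ (23/9977) = 89793/23.
45² = 2025 falls short of 89793/23 but 45³ = 91125 reaches it, so n = 3.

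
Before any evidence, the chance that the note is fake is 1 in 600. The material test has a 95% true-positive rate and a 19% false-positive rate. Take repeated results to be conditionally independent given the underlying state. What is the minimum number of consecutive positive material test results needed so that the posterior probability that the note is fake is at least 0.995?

Prior odds: (1/600) ÷ (599/600) = 1/599.
Likelihood ratio of a positive result = 0.95/0.19 = 5.
Target odds: 0.995 ÷ 0.005 = 199.
Require 5ⁿ ≥ 199 ÷ (1/599) = 119201.
5⁷ = 78125 falls short of 119201 but 5⁸ = 390625 reaches it, so n = 8.

8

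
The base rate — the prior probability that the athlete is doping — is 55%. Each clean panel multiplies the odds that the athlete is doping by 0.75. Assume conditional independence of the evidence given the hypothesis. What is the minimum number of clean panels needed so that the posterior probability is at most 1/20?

11

Prior odds: 0.55 ÷ 0.45 = 11/9.
Likelihood ratio per clean panel = 0.75.
Target posterior odds = 0.05/0.95 = 1/19.
Require 0.75ⁿ ≤ 1/19 ÷ (11/9) = 9/209.
0.75¹⁰ = 59049/1048576 is still above 9/209 but 0.75¹¹ = 177147/4194304 is at or below it, so n = 11.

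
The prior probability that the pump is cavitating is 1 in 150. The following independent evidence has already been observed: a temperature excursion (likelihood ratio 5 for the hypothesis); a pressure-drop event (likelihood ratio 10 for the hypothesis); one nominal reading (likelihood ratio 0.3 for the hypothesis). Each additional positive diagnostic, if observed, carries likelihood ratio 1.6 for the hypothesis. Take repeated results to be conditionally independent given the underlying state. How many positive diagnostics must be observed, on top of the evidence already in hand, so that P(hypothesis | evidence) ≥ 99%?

Prior odds = (1/150)/(149/150) = 1/149.
Combined Bayes factor of the evidence already in hand = 5 × 10 × 0.3 = 15.
Odds after that evidence = (1/149) × 15 = 15/149.
Target odds = 0.99/0.01 = 99.
Need 1.6ⁿ ≥ 99 ÷ (15/149) = 983.4.
1.6¹⁴ ≈720.576 falls short of 983.4 but 1.6¹⁵ ≈1152.92 reaches it, so n = 15.

15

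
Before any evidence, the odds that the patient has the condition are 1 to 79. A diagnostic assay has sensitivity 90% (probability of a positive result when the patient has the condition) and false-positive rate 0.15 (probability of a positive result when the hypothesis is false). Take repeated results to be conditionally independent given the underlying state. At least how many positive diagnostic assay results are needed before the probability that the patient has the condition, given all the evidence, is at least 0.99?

Prior odds = 1/79.
Likelihood ratio of a positive result = 0.9/0.15 = 6.
Target posterior odds = 0.99/0.01 = 99.
Need (1/79) × 6ⁿ ≥ 99, i.e. 6ⁿ ≥ 7821.
6⁵ = 7776 falls short of 7821 but 6⁶ = 46656 reaches it, so n = 6.

6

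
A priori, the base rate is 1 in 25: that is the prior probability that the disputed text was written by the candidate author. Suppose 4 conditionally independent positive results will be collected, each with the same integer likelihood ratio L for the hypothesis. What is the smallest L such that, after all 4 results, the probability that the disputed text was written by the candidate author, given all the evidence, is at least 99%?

7

Prior odds = 0.04/0.96 = 1/24.
Target odds = 0.99/0.01 = 99.
Need L⁴ ≥ 99 ÷ (1/24) = 2376.
6⁴ = 1296 < 2376 ≤ 2401 = 7⁴, so L = 7.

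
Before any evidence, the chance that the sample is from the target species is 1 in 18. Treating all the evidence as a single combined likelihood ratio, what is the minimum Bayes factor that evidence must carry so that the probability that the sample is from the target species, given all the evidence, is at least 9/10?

153

Prior odds = (1/18)/(17/18) = 1/17.
Target odds = 0.9/0.1 = 9.
Required Bayes factor = 9 ÷ (1/17) = 153.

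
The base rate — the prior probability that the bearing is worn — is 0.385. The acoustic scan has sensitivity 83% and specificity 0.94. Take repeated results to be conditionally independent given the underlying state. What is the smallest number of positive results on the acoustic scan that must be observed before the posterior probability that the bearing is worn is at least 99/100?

Prior odds = 0.385/0.615 = 77/123.
False-positive rate = 1 − 0.94 = 0.06; likelihood ratio of a positive = 0.83/0.06 = 83/6.
Target odds: 0.99 ÷ 0.01 = 99.
Need (77/123) × (83/6)ⁿ ≥ 99, i.e. (83/6)ⁿ ≥ 1107/7.
(83/6)¹ = 83/6 falls short of 1107/7 but (83/6)² = 6889/36 reaches it, so n = 2.

2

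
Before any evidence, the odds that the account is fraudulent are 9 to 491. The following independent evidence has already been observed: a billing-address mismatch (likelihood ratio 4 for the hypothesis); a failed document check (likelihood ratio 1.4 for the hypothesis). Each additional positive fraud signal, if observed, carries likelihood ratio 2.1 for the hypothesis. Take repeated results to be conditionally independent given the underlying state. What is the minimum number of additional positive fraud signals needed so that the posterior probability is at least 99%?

10

Prior odds = 9/491.
Combined Bayes factor of the evidence already in hand = 4 × 1.4 = 5.6.
Odds after that evidence = (9/491) × 5.6 = 252/2455.
Target odds = 0.99/0.01 = 99.
Need 2.1ⁿ ≥ 99 ÷ (252/2455) = 27005/28.
2.1⁹ ≈794.28 falls short of 27005/28 but 2.1¹⁰ ≈1667.99 reaches it, so n = 10.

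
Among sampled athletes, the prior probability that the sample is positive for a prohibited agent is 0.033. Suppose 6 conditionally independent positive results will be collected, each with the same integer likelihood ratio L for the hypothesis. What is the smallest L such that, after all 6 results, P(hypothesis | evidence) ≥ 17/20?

Prior odds = 0.033/0.967 = 33/967.
Target odds = 0.85/0.15 = 17/3.
Need L⁶ ≥ 17/3 ÷ (33/967) = 16439/99.
2⁶ = 64 < 16439/99 ≤ 729 = 3⁶, so L = 3.

3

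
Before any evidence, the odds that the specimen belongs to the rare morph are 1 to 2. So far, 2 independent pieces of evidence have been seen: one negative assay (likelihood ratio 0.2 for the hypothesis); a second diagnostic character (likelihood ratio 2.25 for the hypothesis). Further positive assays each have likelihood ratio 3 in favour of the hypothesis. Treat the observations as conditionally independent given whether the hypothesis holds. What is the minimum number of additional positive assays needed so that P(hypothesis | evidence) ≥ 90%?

4

Prior odds = 0.5.
Combined Bayes factor of the evidence already in hand = 0.2 × 2.25 = 0.45.
Odds after that evidence = 0.5 × 0.45 = 0.225.
Target odds = 0.9/0.1 = 9.
Need 3ⁿ ≥ 9 ÷ 0.225 = 40.
3³ = 27 falls short of 40 but 3⁴ = 81 reaches it, so n = 4.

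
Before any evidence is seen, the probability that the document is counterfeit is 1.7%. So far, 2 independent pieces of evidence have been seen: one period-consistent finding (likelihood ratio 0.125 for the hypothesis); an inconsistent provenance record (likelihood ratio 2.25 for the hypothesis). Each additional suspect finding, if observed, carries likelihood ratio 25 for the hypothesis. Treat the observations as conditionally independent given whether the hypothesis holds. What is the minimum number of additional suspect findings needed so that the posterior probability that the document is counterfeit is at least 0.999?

4

Prior odds = 0.017/0.983 = 17/983.
Combined Bayes factor of the evidence already in hand = 0.125 × 2.25 = 0.28125.
Odds after that evidence = (17/983) × 0.28125 = 153/31456.
Target odds = 0.999/0.001 = 999.
Need 25ⁿ ≥ 999 ÷ (153/31456) = 3491616/17.
25³ = 15625 falls short of 3491616/17 but 25⁴ = 390625 reaches it, so n = 4.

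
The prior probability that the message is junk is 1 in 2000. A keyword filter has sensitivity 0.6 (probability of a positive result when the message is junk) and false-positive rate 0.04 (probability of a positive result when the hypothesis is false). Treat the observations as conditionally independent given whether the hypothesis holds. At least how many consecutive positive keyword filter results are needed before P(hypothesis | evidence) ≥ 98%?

5

Prior odds: 0.0005 ÷ 0.9995 = 1/1999.
Likelihood ratio of a positive result = 0.6/0.04 = 15.
Target posterior odds = 0.98/0.02 = 49.
Need (1/1999) × 15ⁿ ≥ 49, i.e. 15ⁿ ≥ 97951.
15⁴ = 50625 falls short of 97951 but 15⁵ = 759375 reaches it, so n = 5.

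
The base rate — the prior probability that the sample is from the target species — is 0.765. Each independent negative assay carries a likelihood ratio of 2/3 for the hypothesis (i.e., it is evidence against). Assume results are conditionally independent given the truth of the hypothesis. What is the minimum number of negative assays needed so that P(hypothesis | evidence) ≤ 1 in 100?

15

Prior odds = 0.765/0.235 = 153/47.
Likelihood ratio per negative assay = 2/3.
Target odds: 0.01 ÷ 0.99 = 1/99.
Require (2/3)ⁿ ≤ 1/99 ÷ (153/47) = 47/15147.
(2/3)¹⁴ = 16384/4782969 is still above 47/15147 but (2/3)¹⁵ = 32768/14348907 is at or below it, so n = 15.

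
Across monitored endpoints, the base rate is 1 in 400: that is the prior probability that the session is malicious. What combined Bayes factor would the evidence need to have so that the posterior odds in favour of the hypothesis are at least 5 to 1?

Prior odds = 0.0025/0.9975 = 1/399.
Target odds = 5.
Required Bayes factor = 5 ÷ (1/399) = 1995.

1995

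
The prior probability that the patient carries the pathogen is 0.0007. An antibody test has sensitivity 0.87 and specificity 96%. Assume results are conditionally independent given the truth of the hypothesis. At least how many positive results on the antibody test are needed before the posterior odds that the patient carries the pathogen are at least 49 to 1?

Prior odds: 0.0007 ÷ 0.9993 = 7/9993.
False-positive rate = 1 − 0.96 = 0.04; likelihood ratio of a positive = 0.87/0.04 = 21.75.
Target odds = 49.
Require 21.75ⁿ ≥ 49 ÷ (7/9993) = 69951.
21.75³ = 658503/64 falls short of 69951 but 21.75⁴ = 57289761/256 reaches it, so n = 4.

4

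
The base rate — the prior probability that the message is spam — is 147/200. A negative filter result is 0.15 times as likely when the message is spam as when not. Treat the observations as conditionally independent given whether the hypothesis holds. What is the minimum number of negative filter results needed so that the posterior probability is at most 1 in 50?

3

Prior odds: 0.735 ÷ 0.265 = 147/53.
Likelihood ratio per negative filter result = 0.15.
Target odds: 0.02 ÷ 0.98 = 1/49.
Require 0.15ⁿ ≤ 1/49 ÷ (147/53) = 53/7203.
0.15² = 0.0225 is still above 53/7203 but 0.15³ = 0.003375 is at or below it, so n = 3.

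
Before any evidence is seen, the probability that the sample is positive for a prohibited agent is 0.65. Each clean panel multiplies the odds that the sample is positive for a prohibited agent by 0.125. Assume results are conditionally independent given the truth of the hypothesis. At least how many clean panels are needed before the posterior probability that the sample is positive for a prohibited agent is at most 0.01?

Prior odds = 0.65/0.35 = 13/7.
Likelihood ratio per clean panel = 0.125.
Target odds: 0.01 ÷ 0.99 = 1/99.
Need (13/7) × 0.125ⁿ ≤ 1/99, i.e. 0.125ⁿ ≤ 7/1287.
0.125² = 0.015625 is still above 7/1287 but 0.125³ = 0.001953125 is at or below it, so n = 3.

3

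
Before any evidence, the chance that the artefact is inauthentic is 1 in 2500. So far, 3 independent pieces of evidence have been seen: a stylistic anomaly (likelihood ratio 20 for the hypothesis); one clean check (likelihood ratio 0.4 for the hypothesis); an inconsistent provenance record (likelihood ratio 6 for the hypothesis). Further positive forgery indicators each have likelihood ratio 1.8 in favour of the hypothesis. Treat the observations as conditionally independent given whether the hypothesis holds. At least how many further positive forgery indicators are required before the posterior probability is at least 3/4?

Prior odds = 0.0004/0.9996 = 1/2499.
Combined Bayes factor of the evidence already in hand = 20 × 0.4 × 6 = 48.
Odds after that evidence = (1/2499) × 48 = 16/833.
Target odds = 0.75/0.25 = 3.
Need 1.8ⁿ ≥ 3 ÷ (16/833) = 156.1875.
1.8⁸ = 43046721/390625 falls short of 156.1875 but 1.8⁹ = 387420489/1953125 reaches it, so n = 9.

9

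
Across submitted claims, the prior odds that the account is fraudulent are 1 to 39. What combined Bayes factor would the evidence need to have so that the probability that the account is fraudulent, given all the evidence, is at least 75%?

Prior odds = 1/39.
Target odds = 0.75/0.25 = 3.
Required Bayes factor = 3 ÷ (1/39) = 117.

117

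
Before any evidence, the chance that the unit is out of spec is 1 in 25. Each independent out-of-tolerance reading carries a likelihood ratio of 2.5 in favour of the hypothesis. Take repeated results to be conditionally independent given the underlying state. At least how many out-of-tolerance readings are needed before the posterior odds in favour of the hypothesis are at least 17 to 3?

6

Prior odds: 0.04 ÷ 0.96 = 1/24.
Likelihood ratio per out-of-tolerance reading = 2.5.
Target odds = 17/3.
Require 2.5ⁿ ≥ 17/3 ÷ (1/24) = 136.
2.5⁵ = 97.65625 falls short of 136 but 2.5⁶ = 244.140625 reaches it, so n = 6.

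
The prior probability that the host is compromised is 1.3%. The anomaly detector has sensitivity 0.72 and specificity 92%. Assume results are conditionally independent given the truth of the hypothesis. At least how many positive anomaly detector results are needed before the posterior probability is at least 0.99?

5

Prior odds = 0.013/0.987 = 13/987.
False-positive rate = 1 − 0.92 = 0.08; likelihood ratio of a positive = 0.72/0.08 = 9.
Target odds: 0.99 ÷ 0.01 = 99.
Need (13/987) × 9ⁿ ≥ 99, i.e. 9ⁿ ≥ 97713/13.
9⁴ = 6561 falls short of 97713/13 but 9⁵ = 59049 reaches it, so n = 5.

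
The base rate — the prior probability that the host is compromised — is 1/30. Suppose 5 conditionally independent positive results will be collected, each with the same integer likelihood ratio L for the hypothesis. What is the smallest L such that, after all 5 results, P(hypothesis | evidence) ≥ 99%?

5

Prior odds = (1/30)/(29/30) = 1/29.
Target odds = 0.99/0.01 = 99.
Need L⁵ ≥ 99 ÷ (1/29) = 2871.
4⁵ = 1024 < 2871 ≤ 3125 = 5⁵, so L = 5.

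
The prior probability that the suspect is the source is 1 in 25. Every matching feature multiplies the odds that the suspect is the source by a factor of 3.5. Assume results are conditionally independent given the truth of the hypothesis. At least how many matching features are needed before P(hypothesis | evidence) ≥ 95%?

Prior odds: 0.04 ÷ 0.96 = 1/24.
Likelihood ratio per matching feature = 3.5.
Target odds: 0.95 ÷ 0.05 = 19.
Require 3.5ⁿ ≥ 19 ÷ (1/24) = 456.
3.5⁴ = 150.0625 falls short of 456 but 3.5⁵ = 525.21875 reaches it, so n = 5.

5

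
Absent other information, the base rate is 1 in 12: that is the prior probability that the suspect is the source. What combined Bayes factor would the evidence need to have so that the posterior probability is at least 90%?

99

Prior odds = (1/12)/(11/12) = 1/11.
Target odds = 0.9/0.1 = 9.
Required Bayes factor = 9 ÷ (1/11) = 99.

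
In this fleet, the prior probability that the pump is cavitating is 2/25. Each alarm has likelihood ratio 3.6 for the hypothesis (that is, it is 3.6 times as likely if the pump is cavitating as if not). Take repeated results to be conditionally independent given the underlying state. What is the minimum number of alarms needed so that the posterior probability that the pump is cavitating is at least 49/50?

Prior odds: 0.08 ÷ 0.92 = 2/23.
Likelihood ratio per alarm = 3.6.
Target posterior odds = 0.98/0.02 = 49.
Need (2/23) × 3.6ⁿ ≥ 49, i.e. 3.6ⁿ ≥ 563.5.
3.6⁴ = 167.9616 falls short of 563.5 but 3.6⁵ = 604.66176 reaches it, so n = 5.

5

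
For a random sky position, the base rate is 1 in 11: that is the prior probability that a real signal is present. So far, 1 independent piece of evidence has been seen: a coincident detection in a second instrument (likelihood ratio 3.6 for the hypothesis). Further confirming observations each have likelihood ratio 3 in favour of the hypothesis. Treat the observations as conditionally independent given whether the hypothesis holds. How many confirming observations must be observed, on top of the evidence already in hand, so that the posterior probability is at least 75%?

2

Prior odds = (1/11)/(10/11) = 0.1.
Bayes factor of the evidence already in hand = 3.6.
Odds after that evidence = 0.1 × 3.6 = 0.36.
Target odds = 0.75/0.25 = 3.
Need 3ⁿ ≥ 3 ÷ 0.36 = 25/3.
3¹ = 3 falls short of 25/3 but 3² = 9 reaches it, so n = 2.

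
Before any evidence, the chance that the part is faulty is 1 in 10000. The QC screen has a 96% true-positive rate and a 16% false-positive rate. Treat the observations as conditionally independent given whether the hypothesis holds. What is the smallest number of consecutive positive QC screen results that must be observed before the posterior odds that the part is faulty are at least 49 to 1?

8

Prior odds = 0.0001/0.9999 = 1/9999.
Likelihood ratio of a positive result = 0.96/0.16 = 6.
Target odds = 49.
Require 6ⁿ ≥ 49 ÷ (1/9999) = 489951.
6⁷ = 279936 falls short of 489951 but 6⁸ = 1679616 reaches it, so n = 8.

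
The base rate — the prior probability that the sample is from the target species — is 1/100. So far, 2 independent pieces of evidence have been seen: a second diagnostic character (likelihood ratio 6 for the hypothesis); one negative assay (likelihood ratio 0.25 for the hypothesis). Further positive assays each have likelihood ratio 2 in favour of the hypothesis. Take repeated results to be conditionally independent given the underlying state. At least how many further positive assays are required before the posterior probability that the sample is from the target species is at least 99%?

13

Prior odds = 0.01/0.99 = 1/99.
Combined Bayes factor of the evidence already in hand = 6 × 0.25 = 1.5.
Odds after that evidence = (1/99) × 1.5 = 1/66.
Target odds = 0.99/0.01 = 99.
Need 2ⁿ ≥ 99 ÷ (1/66) = 6534.
2¹² = 4096 falls short of 6534 but 2¹³ = 8192 reaches it, so n = 13.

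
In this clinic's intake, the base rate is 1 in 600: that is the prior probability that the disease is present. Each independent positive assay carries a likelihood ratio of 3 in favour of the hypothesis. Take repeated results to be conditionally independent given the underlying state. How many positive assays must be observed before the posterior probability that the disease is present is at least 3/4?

7

Prior odds: (1/600) ÷ (599/600) = 1/599.
Likelihood ratio per positive assay = 3.
Target odds: 0.75 ÷ 0.25 = 3.
Need (1/599) × 3ⁿ ≥ 3, i.e. 3ⁿ ≥ 1797.
3⁶ = 729 falls short of 1797 but 3⁷ = 2187 reaches it, so n = 7.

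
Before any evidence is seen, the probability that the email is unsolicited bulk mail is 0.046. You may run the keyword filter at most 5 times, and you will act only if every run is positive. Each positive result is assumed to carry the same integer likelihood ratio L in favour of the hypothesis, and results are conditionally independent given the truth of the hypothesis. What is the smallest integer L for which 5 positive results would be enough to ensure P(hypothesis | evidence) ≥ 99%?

Prior odds = 0.046/0.954 = 23/477.
Target odds = 0.99/0.01 = 99.
Need L⁵ ≥ 99 ÷ (23/477) = 47223/23.
4⁵ = 1024 < 47223/23 ≤ 3125 = 5⁵, so L = 5.

5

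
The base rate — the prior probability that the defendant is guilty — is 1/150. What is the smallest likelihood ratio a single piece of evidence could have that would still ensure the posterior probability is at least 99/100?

Prior odds = (1/150)/(149/150) = 1/149.
Target odds = 0.99/0.01 = 99.
Required Bayes factor = 99 ÷ (1/149) = 14751.

14751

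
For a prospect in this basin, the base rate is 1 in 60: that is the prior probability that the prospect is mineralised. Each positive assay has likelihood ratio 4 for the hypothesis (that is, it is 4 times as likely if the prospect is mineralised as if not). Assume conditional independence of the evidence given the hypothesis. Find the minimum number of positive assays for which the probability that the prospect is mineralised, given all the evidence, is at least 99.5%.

7

Prior odds = (1/60)/(59/60) = 1/59.
Likelihood ratio per positive assay = 4.
Target posterior odds = 0.995/0.005 = 199.
Need (1/59) × 4ⁿ ≥ 199, i.e. 4ⁿ ≥ 11741.
4⁶ = 4096 falls short of 11741 but 4⁷ = 16384 reaches it, so n = 7.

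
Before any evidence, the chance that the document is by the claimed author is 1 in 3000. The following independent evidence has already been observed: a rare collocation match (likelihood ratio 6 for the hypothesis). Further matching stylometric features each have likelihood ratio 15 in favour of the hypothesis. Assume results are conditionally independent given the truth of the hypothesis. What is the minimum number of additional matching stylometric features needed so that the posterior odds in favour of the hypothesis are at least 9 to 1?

4

Prior odds = (1/3000)/(2999/3000) = 1/2999.
Bayes factor of the evidence already in hand = 6.
Odds after that evidence = (1/2999) × 6 = 6/2999.
Target odds = 9.
Need 15ⁿ ≥ 9 ÷ (6/2999) = 4498.5.
15³ = 3375 falls short of 4498.5 but 15⁴ = 50625 reaches it, so n = 4.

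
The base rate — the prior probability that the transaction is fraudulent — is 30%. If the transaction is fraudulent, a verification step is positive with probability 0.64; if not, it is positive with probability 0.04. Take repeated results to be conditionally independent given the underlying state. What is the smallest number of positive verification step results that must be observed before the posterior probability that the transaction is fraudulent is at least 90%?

Prior odds = 0.3/0.7 = 3/7.
Likelihood ratio of a positive = 0.64/0.04 = 16.
Target odds: 0.9 ÷ 0.1 = 9.
Need (3/7) × 16ⁿ ≥ 9, i.e. 16ⁿ ≥ 21.
16¹ = 16 falls short of 21 but 16² = 256 reaches it, so n = 2.

2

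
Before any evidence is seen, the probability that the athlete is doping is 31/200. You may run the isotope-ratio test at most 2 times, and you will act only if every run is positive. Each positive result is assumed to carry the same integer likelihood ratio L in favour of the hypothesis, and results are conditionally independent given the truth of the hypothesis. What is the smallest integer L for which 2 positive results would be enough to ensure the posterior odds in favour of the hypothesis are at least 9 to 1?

Prior odds = 0.155/0.845 = 31/169.
Target odds = 9.
Need L² ≥ 9 ÷ (31/169) = 1521/31.
7² = 49 < 1521/31 ≤ 64 = 8², so L = 8.

8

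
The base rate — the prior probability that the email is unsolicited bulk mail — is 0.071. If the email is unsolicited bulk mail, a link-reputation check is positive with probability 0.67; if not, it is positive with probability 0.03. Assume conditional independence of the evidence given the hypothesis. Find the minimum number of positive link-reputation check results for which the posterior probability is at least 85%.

Prior odds: 0.071 ÷ 0.929 = 71/929.
Likelihood ratio of a positive = 0.67/0.03 = 67/3.
Target odds: 0.85 ÷ 0.15 = 17/3.
Require (67/3)ⁿ ≥ 17/3 ÷ (71/929) = 15793/213.
(67/3)¹ = 67/3 falls short of 15793/213 but (67/3)² = 4489/9 reaches it, so n = 2.

2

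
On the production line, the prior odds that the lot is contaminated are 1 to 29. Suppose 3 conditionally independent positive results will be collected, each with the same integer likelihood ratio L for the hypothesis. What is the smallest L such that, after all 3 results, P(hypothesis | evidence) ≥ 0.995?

18

Prior odds = 1/29.
Target odds = 0.995/0.005 = 199.
Need L³ ≥ 199 ÷ (1/29) = 5771.
17³ = 4913 < 5771 ≤ 5832 = 18³, so L = 18.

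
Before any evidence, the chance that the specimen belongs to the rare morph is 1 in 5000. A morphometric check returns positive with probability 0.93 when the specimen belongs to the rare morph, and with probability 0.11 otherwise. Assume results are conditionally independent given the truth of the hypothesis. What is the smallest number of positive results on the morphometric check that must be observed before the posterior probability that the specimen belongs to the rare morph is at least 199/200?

Prior odds: 0.0002 ÷ 0.9998 = 1/4999.
Likelihood ratio of a positive result = 0.93/0.11 = 93/11.
Target posterior odds = 0.995/0.005 = 199.
Require (93/11)ⁿ ≥ 199 ÷ (1/4999) = 994801.
(93/11)⁶ ≈365209 falls short of 994801 but (93/11)⁷ ≈3.08768e+06 reaches it, so n = 7.

7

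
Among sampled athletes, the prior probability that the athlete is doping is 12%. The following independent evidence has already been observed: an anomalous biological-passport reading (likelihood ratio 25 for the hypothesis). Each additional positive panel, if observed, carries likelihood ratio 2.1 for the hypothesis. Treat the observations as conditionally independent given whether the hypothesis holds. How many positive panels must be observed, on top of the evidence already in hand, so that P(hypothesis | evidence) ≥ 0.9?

2

Prior odds = 0.12/0.88 = 3/22.
Bayes factor of the evidence already in hand = 25.
Odds after that evidence = (3/22) × 25 = 75/22.
Target odds = 0.9/0.1 = 9.
Need 2.1ⁿ ≥ 9 ÷ (75/22) = 2.64.
2.1¹ = 2.1 falls short of 2.64 but 2.1² = 4.41 reaches it, so n = 2.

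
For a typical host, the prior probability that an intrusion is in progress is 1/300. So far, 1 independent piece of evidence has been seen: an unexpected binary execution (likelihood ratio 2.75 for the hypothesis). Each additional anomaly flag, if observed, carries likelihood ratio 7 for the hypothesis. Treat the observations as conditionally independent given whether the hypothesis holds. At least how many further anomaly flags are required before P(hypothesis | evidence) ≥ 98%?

5

Prior odds = (1/300)/(299/300) = 1/299.
Bayes factor of the evidence already in hand = 2.75.
Odds after that evidence = (1/299) × 2.75 = 11/1196.
Target odds = 0.98/0.02 = 49.
Need 7ⁿ ≥ 49 ÷ (11/1196) = 58604/11.
7⁴ = 2401 falls short of 58604/11 but 7⁵ = 16807 reaches it, so n = 5.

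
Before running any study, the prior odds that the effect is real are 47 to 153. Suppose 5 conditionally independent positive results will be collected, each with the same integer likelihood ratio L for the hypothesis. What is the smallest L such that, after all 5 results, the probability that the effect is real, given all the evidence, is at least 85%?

2

Prior odds = 47/153.
Target odds = 0.85/0.15 = 17/3.
Need L⁵ ≥ 17/3 ÷ (47/153) = 867/47.
1⁵ = 1 < 867/47 ≤ 32 = 2⁵, so L = 2.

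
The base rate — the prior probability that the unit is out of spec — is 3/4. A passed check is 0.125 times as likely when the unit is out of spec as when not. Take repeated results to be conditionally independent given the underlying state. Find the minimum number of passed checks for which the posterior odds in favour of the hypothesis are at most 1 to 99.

Prior odds: 0.75 ÷ 0.25 = 3.
Likelihood ratio per passed check = 0.125.
Target odds = 1/99.
Require 0.125ⁿ ≤ 1/99 ÷ 3 = 1/297.
0.125² = 0.015625 is still above 1/297 but 0.125³ = 0.001953125 is at or below it, so n = 3.

3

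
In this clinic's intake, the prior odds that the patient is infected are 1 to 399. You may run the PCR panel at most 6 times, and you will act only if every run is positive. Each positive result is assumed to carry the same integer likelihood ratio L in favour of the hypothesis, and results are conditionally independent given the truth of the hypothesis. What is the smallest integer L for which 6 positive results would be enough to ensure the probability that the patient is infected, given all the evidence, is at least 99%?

6

Prior odds = 1/399.
Target odds = 0.99/0.01 = 99.
Need L⁶ ≥ 99 ÷ (1/399) = 39501.
5⁶ = 15625 < 39501 ≤ 46656 = 6⁶, so L = 6.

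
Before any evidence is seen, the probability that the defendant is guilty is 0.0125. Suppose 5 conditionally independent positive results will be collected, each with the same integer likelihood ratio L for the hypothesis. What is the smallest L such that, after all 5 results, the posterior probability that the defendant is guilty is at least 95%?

5

Prior odds = 0.0125/0.9875 = 1/79.
Target odds = 0.95/0.05 = 19.
Need L⁵ ≥ 19 ÷ (1/79) = 1501.
4⁵ = 1024 < 1501 ≤ 3125 = 5⁵, so L = 5.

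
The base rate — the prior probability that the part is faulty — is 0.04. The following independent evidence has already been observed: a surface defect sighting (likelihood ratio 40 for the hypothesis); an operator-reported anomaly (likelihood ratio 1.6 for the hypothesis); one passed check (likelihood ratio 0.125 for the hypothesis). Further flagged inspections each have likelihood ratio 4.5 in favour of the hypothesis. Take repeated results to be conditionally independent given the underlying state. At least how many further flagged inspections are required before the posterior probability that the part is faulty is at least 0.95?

3

Prior odds = 0.04/0.96 = 1/24.
Combined Bayes factor of the evidence already in hand = 40 × 1.6 × 0.125 = 8.
Odds after that evidence = (1/24) × 8 = 1/3.
Target odds = 0.95/0.05 = 19.
Need 4.5ⁿ ≥ 19 ÷ (1/3) = 57.
4.5² = 20.25 falls short of 57 but 4.5³ = 91.125 reaches it, so n = 3.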